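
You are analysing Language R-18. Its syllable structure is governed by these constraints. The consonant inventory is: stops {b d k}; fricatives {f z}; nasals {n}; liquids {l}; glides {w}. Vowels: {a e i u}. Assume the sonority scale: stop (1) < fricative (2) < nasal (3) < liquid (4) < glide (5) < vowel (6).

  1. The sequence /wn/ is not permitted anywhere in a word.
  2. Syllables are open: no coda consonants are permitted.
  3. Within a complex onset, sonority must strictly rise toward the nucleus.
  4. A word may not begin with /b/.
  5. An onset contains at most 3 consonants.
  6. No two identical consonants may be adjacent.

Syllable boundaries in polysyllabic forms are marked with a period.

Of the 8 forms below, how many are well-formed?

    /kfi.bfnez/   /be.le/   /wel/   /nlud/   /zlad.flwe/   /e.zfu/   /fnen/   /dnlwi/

/kfi.bfnez/ — violates constraint 2: syllable 2 coda /z/ has 1 consonant (> 0) → ill-formed
/be.le/ — violates constraint 4: word begins with /b/ → ill-formed
/wel/ — violates constraint 2: syllable 1 coda /l/ has 1 consonant (> 0) → ill-formed
/nlud/ — violates constraint 2: syllable 1 coda /d/ has 1 consonant (> 0) → ill-formed
/zlad.flwe/ — violates constraint 2: syllable 1 coda /d/ has 1 consonant (> 0) → ill-formed
/e.zfu/ — violates constraint 3: syllable 2 onset /zf/: /z/ (fricative, 2) → /f/ (fricative, 2) does not rise → ill-formed
/fnen/ — violates constraint 2: syllable 1 coda /n/ has 1 consonant (> 0) → ill-formed
/dnlwi/ — violates constraint 5: syllable 1 onset /dnlw/ has 4 consonants (> 3) → ill-formed
No form is well-formed → 0.

0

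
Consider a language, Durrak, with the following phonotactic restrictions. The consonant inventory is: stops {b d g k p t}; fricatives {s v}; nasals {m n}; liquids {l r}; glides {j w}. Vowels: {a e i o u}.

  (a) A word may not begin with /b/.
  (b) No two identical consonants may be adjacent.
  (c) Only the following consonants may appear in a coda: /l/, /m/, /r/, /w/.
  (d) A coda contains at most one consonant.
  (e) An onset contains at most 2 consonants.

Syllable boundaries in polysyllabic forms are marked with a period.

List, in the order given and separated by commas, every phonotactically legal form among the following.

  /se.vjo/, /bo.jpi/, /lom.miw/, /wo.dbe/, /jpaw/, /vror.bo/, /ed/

/se.vjo/, /wo.dbe/, /jpaw/, /vror.bo/

/se.vjo/ — σ1 onset /s/, coda /∅/ ok; σ2 onset /vj/ (2C), coda /∅/ ok → phonotactically legal
/bo.jpi/ — violates constraint (a): word begins with /b/ → phonotactically illegal
/lom.miw/ — violates constraint (b): adjacent identical consonants /mm/ → phonotactically illegal
/wo.dbe/ — σ1 onset /w/, coda /∅/ ok; σ2 onset /db/ (2C), coda /∅/ ok → phonotactically legal
/jpaw/ — σ1 onset /jp/ (2C), coda /w/ ok → phonotactically legal
/vror.bo/ — σ1 onset /vr/ (2C), coda /r/ ok; σ2 onset /b/, coda /∅/ ok → phonotactically legal
/ed/ — violates constraint (c): syllable 1 coda contains /d/, which is not a licensed coda consonant → phonotactically illegal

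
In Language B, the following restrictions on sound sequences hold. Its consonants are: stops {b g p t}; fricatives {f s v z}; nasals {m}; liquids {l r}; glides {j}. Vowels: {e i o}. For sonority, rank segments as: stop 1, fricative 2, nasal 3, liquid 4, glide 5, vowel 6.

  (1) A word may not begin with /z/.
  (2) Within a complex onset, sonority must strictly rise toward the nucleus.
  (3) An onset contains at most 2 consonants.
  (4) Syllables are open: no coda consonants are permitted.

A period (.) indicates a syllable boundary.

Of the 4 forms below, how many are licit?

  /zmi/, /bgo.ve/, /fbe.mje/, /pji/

1

/zmi/ — violates constraint 1: word begins with /z/ → illicit
/bgo.ve/ — violates constraint 2: syllable 1 onset /bg/: /b/ (stop, 1) → /g/ (stop, 1) does not rise → illicit
/fbe.mje/ — violates constraint 2: syllable 1 onset /fb/: /f/ (fricative, 2) → /b/ (stop, 1) does not rise → illicit
/pji/ — σ1 onset /pj/ (1→5 rises), coda /∅/ ok → licit
Licit: /pji/ → 1.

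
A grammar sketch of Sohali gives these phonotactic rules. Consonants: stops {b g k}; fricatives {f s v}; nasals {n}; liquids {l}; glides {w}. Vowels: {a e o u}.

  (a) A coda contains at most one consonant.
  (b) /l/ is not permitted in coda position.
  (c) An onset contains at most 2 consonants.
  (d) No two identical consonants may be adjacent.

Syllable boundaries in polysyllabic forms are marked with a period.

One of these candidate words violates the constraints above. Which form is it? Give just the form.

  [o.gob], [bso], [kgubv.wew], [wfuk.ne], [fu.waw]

[kgubv.wew]

[o.gob] — σ1 onset /∅/, coda /∅/ ok; σ2 onset /g/, coda /b/ ok → permitted
[bso] — σ1 onset /bs/ (2C), coda /∅/ ok → permitted
[kgubv.wew] — violates constraint (a): syllable 1 coda /bv/ has 2 consonants (> 1) → not permitted
[wfuk.ne] — σ1 onset /wf/ (2C), coda /k/ ok; σ2 onset /n/, coda /∅/ ok → permitted
[fu.waw] — σ1 onset /f/, coda /∅/ ok; σ2 onset /w/, coda /w/ ok → permitted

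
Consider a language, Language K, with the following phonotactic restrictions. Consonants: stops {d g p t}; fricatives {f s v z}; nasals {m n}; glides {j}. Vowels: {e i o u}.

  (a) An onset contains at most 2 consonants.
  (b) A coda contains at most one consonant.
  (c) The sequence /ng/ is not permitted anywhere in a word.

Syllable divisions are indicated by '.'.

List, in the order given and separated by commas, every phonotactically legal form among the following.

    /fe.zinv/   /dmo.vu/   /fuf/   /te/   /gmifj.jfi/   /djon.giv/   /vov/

/dmo.vu/, /fuf/, /te/, /vov/

/fe.zinv/ — violates constraint (b): syllable 2 coda /nv/ has 2 consonants (> 1) → phonotactically illegal
/dmo.vu/ — σ1 onset /dm/ (2C), coda /∅/ ok; σ2 onset /v/, coda /∅/ ok → phonotactically legal
/fuf/ — σ1 onset /f/, coda /f/ ok → phonotactically legal
/te/ — σ1 onset /t/, coda /∅/ ok → phonotactically legal
/gmifj.jfi/ — violates constraint (b): syllable 1 coda /fj/ has 2 consonants (> 1) → phonotactically illegal
/djon.giv/ — violates constraint (c): contains banned sequence /ng/ → phonotactically illegal
/vov/ — σ1 onset /v/, coda /v/ ok → phonotactically legal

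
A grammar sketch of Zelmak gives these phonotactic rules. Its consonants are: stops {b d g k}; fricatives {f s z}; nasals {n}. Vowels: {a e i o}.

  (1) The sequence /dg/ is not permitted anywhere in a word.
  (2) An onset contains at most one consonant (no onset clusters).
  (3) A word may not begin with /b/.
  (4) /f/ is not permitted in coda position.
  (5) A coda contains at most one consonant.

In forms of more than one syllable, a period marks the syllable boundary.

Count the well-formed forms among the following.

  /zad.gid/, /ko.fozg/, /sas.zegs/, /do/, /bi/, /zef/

/zad.gid/ — violates constraint 1: contains banned sequence /dg/ → ill-formed
/ko.fozg/ — violates constraint 5: syllable 2 coda /zg/ has 2 consonants (> 1) → ill-formed
/sas.zegs/ — violates constraint 5: syllable 2 coda /gs/ has 2 consonants (> 1) → ill-formed
/do/ — σ1 onset /d/, coda /∅/ ok → well-formed
/bi/ — violates constraint 3: word begins with /b/ → ill-formed
/zef/ — violates constraint 4: syllable 1 coda contains /f/ → ill-formed
Well-formed: /do/ → 1.

1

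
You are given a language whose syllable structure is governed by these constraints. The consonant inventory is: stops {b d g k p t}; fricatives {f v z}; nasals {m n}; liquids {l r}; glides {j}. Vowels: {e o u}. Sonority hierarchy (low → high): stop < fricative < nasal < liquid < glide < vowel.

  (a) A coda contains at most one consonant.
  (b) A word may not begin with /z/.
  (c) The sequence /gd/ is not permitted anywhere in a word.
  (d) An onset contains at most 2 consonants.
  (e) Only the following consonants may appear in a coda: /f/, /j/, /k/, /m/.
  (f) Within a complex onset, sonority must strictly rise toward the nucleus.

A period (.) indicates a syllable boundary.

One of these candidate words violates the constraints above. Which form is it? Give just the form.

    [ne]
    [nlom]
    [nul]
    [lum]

[ne] — σ1 onset /n/, coda /∅/ ok → phonotactically legal
[nlom] — σ1 onset /nl/ (3→4 rises), coda /m/ ok → phonotactically legal
[nul] — violates constraint (e): syllable 1 coda contains /l/, which is not a licensed coda consonant → phonotactically illegal
[lum] — σ1 onset /l/, coda /m/ ok → phonotactically legal

[nul]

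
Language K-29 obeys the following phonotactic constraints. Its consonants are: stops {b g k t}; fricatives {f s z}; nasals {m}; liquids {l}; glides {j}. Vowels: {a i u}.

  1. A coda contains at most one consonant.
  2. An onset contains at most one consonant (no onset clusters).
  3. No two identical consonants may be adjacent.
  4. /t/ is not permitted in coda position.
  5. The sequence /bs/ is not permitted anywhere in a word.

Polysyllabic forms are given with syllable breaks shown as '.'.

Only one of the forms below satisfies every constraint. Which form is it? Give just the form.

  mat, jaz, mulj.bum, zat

jaz

mat — violates constraint 4: syllable 1 coda contains /t/ → ill-formed
jaz — σ1 onset /j/, coda /z/ ok → well-formed
mulj.bum — violates constraint 1: syllable 1 coda /lj/ has 2 consonants (> 1) → ill-formed
zat — violates constraint 4: syllable 1 coda contains /t/ → ill-formed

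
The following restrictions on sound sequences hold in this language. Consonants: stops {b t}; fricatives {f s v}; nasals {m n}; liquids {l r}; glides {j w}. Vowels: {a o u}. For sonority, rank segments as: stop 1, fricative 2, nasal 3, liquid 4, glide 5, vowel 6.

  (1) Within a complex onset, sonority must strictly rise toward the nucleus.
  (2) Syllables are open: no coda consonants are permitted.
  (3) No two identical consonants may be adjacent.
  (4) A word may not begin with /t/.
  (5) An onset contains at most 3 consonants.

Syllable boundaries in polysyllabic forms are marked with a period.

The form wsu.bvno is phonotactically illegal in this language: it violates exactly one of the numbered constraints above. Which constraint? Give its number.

wsu.bvno: syllable 1 onset /ws/: /w/ (glide, 5) → /s/ (fricative, 2) does not rise.
This is a violation of constraint 1: "Within a complex onset, sonority must strictly rise toward the nucleus."
The remaining constraints (2, 3, 4, 5) are satisfied.

1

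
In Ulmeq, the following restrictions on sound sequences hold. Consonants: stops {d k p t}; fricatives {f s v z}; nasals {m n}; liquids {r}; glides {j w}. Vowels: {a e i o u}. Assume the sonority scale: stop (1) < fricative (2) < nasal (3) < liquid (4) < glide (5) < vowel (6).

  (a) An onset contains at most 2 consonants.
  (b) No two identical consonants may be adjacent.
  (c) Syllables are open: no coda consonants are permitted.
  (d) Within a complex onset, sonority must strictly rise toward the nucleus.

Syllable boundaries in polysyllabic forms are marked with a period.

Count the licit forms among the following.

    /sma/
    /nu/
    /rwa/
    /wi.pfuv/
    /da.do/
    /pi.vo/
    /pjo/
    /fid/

/sma/ — σ1 onset /sm/ (2→3 rises), coda /∅/ ok → licit
/nu/ — σ1 onset /n/, coda /∅/ ok → licit
/rwa/ — σ1 onset /rw/ (4→5 rises), coda /∅/ ok → licit
/wi.pfuv/ — violates constraint (c): syllable 2 coda /v/ has 1 consonant (> 0) → illicit
/da.do/ — σ1 onset /d/, coda /∅/ ok; σ2 onset /d/, coda /∅/ ok → licit
/pi.vo/ — σ1 onset /p/, coda /∅/ ok; σ2 onset /v/, coda /∅/ ok → licit
/pjo/ — σ1 onset /pj/ (1→5 rises), coda /∅/ ok → licit
/fid/ — violates constraint (c): syllable 1 coda /d/ has 1 consonant (> 0) → illicit
Licit: /sma/, /nu/, /rwa/, /da.do/, /pi.vo/, /pjo/ → 6.

6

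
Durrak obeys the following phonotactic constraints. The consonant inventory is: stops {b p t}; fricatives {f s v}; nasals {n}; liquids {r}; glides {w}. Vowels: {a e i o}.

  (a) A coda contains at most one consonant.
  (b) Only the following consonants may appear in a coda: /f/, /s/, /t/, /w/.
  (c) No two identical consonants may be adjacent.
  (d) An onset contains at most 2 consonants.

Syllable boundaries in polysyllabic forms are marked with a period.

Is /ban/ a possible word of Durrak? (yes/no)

/ban/ — violates constraint (b): syllable 1 coda contains /n/, which is not a licensed coda consonant → phonotactically illegal

no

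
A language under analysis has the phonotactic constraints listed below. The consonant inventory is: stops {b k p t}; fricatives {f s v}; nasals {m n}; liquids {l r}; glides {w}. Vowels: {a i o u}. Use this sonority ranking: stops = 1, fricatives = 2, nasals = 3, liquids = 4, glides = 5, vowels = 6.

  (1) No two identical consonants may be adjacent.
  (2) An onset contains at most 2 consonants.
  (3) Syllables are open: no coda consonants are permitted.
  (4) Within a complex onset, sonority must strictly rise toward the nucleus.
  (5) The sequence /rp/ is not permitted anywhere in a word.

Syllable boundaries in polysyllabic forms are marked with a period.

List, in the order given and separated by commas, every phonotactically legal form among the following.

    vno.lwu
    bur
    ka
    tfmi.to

vno.lwu — σ1 onset /vn/ (2→3 rises), coda /∅/ ok; σ2 onset /lw/ (4→5 rises), coda /∅/ ok → phonotactically legal
bur — violates constraint 3: syllable 1 coda /r/ has 1 consonant (> 0) → phonotactically illegal
ka — σ1 onset /k/, coda /∅/ ok → phonotactically legal
tfmi.to — violates constraint 2: syllable 1 onset /tfm/ has 3 consonants (> 2) → phonotactically illegal

vno.lwu, ka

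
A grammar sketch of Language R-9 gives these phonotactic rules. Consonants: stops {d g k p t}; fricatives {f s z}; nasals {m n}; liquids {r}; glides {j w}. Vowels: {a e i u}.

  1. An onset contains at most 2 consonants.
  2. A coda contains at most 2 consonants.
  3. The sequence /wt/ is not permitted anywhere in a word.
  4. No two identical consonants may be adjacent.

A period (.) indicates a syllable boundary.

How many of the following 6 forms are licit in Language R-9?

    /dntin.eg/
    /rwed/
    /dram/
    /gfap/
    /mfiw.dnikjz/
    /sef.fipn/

3

/dntin.eg/ — violates constraint 1: syllable 1 onset /dnt/ has 3 consonants (> 2) → illicit
/rwed/ — σ1 onset /rw/ (2C), coda /d/ ok → licit
/dram/ — σ1 onset /dr/ (2C), coda /m/ ok → licit
/gfap/ — σ1 onset /gf/ (2C), coda /p/ ok → licit
/mfiw.dnikjz/ — violates constraint 2: syllable 2 coda /kjz/ has 3 consonants (> 2) → illicit
/sef.fipn/ — violates constraint 4: adjacent identical consonants /ff/ → illicit
Licit: /rwed/, /dram/, /gfap/ → 3.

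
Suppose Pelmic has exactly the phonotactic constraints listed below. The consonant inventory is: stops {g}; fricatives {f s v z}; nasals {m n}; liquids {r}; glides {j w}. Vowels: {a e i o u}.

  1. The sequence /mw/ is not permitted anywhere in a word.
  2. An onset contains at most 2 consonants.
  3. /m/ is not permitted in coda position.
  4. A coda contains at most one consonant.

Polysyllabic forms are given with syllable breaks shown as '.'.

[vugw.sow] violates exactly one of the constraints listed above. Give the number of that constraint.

[vugw.sow]: syllable 1 coda /gw/ has 2 consonants (> 1).
This is a violation of constraint 4: "A coda contains at most one consonant."
The remaining constraints (1, 2, 3) are satisfied.

4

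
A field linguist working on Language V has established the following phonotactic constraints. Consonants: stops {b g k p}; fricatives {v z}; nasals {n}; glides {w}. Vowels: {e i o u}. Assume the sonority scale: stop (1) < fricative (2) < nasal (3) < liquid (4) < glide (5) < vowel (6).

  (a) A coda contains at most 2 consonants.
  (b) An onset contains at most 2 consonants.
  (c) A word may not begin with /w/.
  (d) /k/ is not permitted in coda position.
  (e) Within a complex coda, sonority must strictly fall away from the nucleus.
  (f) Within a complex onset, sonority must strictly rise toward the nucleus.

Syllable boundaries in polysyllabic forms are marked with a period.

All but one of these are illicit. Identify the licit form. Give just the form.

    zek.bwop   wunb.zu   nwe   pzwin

zek.bwop — violates constraint (d): syllable 1 coda contains /k/ → illicit
wunb.zu — violates constraint (c): word begins with /w/ → illicit
nwe — σ1 onset /nw/ (3→5 rises), coda /∅/ ok → licit
pzwin — violates constraint (b): syllable 1 onset /pzw/ has 3 consonants (> 2) → illicit

nwe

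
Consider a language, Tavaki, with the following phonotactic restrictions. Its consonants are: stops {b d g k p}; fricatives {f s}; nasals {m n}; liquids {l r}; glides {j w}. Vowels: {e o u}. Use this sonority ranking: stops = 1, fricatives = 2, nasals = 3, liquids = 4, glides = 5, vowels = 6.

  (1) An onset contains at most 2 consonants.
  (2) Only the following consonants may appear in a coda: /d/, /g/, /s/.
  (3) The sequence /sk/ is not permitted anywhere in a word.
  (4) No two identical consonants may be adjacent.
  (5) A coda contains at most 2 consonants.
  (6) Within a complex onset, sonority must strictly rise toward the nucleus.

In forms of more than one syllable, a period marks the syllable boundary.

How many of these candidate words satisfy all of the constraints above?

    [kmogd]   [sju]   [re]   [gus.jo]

4

[kmogd] — σ1 onset /km/ (1→3 rises), coda /gd/ (2C) ok → permitted
[sju] — σ1 onset /sj/ (2→5 rises), coda /∅/ ok → permitted
[re] — σ1 onset /r/, coda /∅/ ok → permitted
[gus.jo] — σ1 onset /g/, coda /s/ ok; σ2 onset /j/, coda /∅/ ok → permitted
Permitted: [kmogd], [sju], [re], [gus.jo] → 4.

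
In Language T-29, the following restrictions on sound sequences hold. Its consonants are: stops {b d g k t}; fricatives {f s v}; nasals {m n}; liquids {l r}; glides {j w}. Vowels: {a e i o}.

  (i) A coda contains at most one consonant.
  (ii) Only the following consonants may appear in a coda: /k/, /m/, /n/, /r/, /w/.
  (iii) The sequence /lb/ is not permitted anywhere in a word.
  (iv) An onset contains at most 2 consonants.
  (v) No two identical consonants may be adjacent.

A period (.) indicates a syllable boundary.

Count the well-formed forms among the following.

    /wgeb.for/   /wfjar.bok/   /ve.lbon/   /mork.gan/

/wgeb.for/ — violates constraint (ii): syllable 1 coda contains /b/, which is not a licensed coda consonant → ill-formed
/wfjar.bok/ — violates constraint (iv): syllable 1 onset /wfj/ has 3 consonants (> 2) → ill-formed
/ve.lbon/ — violates constraint (iii): contains banned sequence /lb/ → ill-formed
/mork.gan/ — violates constraint (i): syllable 1 coda /rk/ has 2 consonants (> 1) → ill-formed
No form is well-formed → 0.

0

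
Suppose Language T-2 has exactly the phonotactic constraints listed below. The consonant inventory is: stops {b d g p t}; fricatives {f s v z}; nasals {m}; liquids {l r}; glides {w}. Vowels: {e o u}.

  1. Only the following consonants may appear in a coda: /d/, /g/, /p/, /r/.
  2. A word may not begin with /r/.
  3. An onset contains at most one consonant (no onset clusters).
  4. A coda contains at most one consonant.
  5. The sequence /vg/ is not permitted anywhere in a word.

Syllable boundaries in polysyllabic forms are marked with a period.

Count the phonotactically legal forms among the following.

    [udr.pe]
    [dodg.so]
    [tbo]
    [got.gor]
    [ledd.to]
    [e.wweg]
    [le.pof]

0

[udr.pe] — violates constraint 4: syllable 1 coda /dr/ has 2 consonants (> 1) → phonotactically illegal
[dodg.so] — violates constraint 4: syllable 1 coda /dg/ has 2 consonants (> 1) → phonotactically illegal
[tbo] — violates constraint 3: syllable 1 onset /tb/ has 2 consonants (> 1) → phonotactically illegal
[got.gor] — violates constraint 1: syllable 1 coda contains /t/, which is not a licensed coda consonant → phonotactically illegal
[ledd.to] — violates constraint 4: syllable 1 coda /dd/ has 2 consonants (> 1) → phonotactically illegal
[e.wweg] — violates constraint 3: syllable 2 onset /ww/ has 2 consonants (> 1) → phonotactically illegal
[le.pof] — violates constraint 1: syllable 2 coda contains /f/, which is not a licensed coda consonant → phonotactically illegal
No form is phonotactically legal → 0.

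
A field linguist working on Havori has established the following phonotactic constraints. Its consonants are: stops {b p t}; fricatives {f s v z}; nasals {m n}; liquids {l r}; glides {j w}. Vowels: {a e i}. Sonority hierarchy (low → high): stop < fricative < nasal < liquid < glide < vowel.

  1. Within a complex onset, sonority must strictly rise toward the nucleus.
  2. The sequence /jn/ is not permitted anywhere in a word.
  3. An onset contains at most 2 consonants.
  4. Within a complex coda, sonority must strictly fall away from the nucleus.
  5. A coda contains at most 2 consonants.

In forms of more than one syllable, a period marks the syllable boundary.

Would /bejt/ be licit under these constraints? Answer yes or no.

/bejt/ — σ1 onset /b/, coda /jt/ (5→1 falls) ok → licit

yes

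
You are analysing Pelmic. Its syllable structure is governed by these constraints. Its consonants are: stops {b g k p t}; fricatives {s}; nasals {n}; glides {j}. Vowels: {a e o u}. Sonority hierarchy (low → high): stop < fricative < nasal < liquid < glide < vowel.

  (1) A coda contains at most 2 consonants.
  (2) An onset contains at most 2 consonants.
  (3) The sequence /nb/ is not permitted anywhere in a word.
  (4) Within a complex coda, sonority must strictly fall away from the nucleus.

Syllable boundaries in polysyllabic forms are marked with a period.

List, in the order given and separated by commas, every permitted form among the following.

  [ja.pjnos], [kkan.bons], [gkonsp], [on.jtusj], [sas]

[ja.pjnos] — violates constraint 2: syllable 2 onset /pjn/ has 3 consonants (> 2) → not permitted
[kkan.bons] — violates constraint 3: contains banned sequence /nb/ → not permitted
[gkonsp] — violates constraint 1: syllable 1 coda /nsp/ has 3 consonants (> 2) → not permitted
[on.jtusj] — violates constraint 4: syllable 2 coda /sj/: /s/ (fricative, 2) → /j/ (glide, 5) does not fall → not permitted
[sas] — σ1 onset /s/, coda /s/ ok → permitted

[sas]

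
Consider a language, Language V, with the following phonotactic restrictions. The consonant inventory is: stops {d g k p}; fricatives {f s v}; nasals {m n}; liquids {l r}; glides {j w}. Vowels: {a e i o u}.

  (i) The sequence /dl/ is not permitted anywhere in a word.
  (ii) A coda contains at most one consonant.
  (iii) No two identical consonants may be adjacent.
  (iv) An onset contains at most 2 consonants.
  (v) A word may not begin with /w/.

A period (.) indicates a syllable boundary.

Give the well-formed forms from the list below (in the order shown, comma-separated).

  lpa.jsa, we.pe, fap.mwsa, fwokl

lpa.jsa — σ1 onset /lp/ (2C), coda /∅/ ok; σ2 onset /js/ (2C), coda /∅/ ok → well-formed
we.pe — violates constraint (v): word begins with /w/ → ill-formed
fap.mwsa — violates constraint (iv): syllable 2 onset /mws/ has 3 consonants (> 2) → ill-formed
fwokl — violates constraint (ii): syllable 1 coda /kl/ has 2 consonants (> 1) → ill-formed

lpa.jsa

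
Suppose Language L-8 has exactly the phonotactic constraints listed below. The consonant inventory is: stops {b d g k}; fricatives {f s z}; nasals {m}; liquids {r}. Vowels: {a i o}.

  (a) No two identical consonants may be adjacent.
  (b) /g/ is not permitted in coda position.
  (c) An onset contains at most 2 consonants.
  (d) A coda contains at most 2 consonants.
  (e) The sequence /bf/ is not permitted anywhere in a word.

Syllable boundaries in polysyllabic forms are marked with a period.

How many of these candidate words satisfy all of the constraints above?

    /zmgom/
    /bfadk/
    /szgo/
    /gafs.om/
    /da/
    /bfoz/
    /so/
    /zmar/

/zmgom/ — violates constraint (c): syllable 1 onset /zmg/ has 3 consonants (> 2) → ill-formed
/bfadk/ — violates constraint (e): contains banned sequence /bf/ → ill-formed
/szgo/ — violates constraint (c): syllable 1 onset /szg/ has 3 consonants (> 2) → ill-formed
/gafs.om/ — σ1 onset /g/, coda /fs/ (2C) ok; σ2 onset /∅/, coda /m/ ok → well-formed
/da/ — σ1 onset /d/, coda /∅/ ok → well-formed
/bfoz/ — violates constraint (e): contains banned sequence /bf/ → ill-formed
/so/ — σ1 onset /s/, coda /∅/ ok → well-formed
/zmar/ — σ1 onset /zm/ (2C), coda /r/ ok → well-formed
Well-formed: /gafs.om/, /da/, /so/, /zmar/ → 4.

4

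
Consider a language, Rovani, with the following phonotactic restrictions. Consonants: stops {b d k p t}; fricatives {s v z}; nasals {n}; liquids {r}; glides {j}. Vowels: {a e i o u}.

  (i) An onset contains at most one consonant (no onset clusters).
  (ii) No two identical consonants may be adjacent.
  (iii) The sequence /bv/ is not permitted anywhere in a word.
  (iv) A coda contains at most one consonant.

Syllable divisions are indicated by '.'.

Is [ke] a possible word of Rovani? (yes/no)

[ke] — σ1 onset /k/, coda /∅/ ok → permitted

yes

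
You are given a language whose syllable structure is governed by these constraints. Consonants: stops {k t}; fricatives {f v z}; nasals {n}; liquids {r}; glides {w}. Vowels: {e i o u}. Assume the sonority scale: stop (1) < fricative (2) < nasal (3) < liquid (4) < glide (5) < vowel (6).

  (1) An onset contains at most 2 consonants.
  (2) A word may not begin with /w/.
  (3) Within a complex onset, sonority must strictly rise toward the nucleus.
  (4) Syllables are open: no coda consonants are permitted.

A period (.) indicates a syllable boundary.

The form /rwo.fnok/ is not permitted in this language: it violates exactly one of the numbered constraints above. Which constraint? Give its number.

/rwo.fnok/: syllable 2 coda /k/ has 1 consonant (> 0).
This is a violation of constraint 4: "Syllables are open: no coda consonants are permitted."
The remaining constraints (1, 2, 3) are satisfied.

4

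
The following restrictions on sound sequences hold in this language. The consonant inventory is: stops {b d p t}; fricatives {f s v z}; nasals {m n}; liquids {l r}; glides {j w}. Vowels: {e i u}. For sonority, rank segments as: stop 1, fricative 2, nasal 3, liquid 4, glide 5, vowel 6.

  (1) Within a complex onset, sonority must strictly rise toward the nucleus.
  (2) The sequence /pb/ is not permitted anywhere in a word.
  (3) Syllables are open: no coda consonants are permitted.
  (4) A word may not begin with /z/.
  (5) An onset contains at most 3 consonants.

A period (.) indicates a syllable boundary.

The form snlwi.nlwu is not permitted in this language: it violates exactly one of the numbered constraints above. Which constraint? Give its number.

5

snlwi.nlwu: syllable 1 onset /snlw/ has 4 consonants (> 3).
This is a violation of constraint 5: "An onset contains at most 3 consonants."
The remaining constraints (1, 2, 3, 4) are satisfied.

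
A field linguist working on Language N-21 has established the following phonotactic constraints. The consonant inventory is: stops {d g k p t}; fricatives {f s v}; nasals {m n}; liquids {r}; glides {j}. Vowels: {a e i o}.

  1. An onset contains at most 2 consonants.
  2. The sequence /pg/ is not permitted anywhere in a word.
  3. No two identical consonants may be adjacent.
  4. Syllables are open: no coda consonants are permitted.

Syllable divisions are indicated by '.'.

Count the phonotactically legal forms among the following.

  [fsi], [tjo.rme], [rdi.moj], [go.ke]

[fsi] — σ1 onset /fs/ (2C), coda /∅/ ok → phonotactically legal
[tjo.rme] — σ1 onset /tj/ (2C), coda /∅/ ok; σ2 onset /rm/ (2C), coda /∅/ ok → phonotactically legal
[rdi.moj] — violates constraint 4: syllable 2 coda /j/ has 1 consonant (> 0) → phonotactically illegal
[go.ke] — σ1 onset /g/, coda /∅/ ok; σ2 onset /k/, coda /∅/ ok → phonotactically legal
Phonotactically legal: [fsi], [tjo.rme], [go.ke] → 3.

3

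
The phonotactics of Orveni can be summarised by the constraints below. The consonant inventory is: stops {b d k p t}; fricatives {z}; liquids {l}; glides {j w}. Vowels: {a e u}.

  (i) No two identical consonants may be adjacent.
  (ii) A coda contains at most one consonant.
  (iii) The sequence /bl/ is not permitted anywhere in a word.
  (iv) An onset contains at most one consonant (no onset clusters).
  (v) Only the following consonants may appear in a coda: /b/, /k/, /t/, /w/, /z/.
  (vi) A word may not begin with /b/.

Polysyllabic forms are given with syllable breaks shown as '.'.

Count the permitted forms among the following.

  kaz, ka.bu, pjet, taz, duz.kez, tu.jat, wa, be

kaz — σ1 onset /k/, coda /z/ ok → permitted
ka.bu — σ1 onset /k/, coda /∅/ ok; σ2 onset /b/, coda /∅/ ok → permitted
pjet — violates constraint (iv): syllable 1 onset /pj/ has 2 consonants (> 1) → not permitted
taz — σ1 onset /t/, coda /z/ ok → permitted
duz.kez — σ1 onset /d/, coda /z/ ok; σ2 onset /k/, coda /z/ ok → permitted
tu.jat — σ1 onset /t/, coda /∅/ ok; σ2 onset /j/, coda /t/ ok → permitted
wa — σ1 onset /w/, coda /∅/ ok → permitted
be — violates constraint (vi): word begins with /b/ → not permitted
Permitted: kaz, ka.bu, taz, duz.kez, tu.jat, wa → 6.

6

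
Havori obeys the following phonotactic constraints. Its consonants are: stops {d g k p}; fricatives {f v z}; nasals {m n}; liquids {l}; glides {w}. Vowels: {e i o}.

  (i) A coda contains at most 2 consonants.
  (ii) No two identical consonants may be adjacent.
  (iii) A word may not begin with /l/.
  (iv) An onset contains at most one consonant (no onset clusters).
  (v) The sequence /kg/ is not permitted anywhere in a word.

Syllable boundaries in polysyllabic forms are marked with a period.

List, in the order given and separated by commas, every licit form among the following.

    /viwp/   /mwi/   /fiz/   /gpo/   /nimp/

/viwp/, /fiz/, /nimp/

/viwp/ — σ1 onset /v/, coda /wp/ (2C) ok → licit
/mwi/ — violates constraint (iv): syllable 1 onset /mw/ has 2 consonants (> 1) → illicit
/fiz/ — σ1 onset /f/, coda /z/ ok → licit
/gpo/ — violates constraint (iv): syllable 1 onset /gp/ has 2 consonants (> 1) → illicit
/nimp/ — σ1 onset /n/, coda /mp/ (2C) ok → licit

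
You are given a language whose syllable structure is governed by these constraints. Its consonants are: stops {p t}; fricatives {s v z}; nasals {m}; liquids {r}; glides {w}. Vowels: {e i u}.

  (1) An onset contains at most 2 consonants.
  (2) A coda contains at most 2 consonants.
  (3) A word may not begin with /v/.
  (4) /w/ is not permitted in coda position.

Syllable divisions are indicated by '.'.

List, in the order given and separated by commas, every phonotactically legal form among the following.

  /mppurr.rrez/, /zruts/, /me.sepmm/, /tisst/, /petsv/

/zruts/

/mppurr.rrez/ — violates constraint 1: syllable 1 onset /mpp/ has 3 consonants (> 2) → phonotactically illegal
/zruts/ — σ1 onset /zr/ (2C), coda /ts/ (2C) ok → phonotactically legal
/me.sepmm/ — violates constraint 2: syllable 2 coda /pmm/ has 3 consonants (> 2) → phonotactically illegal
/tisst/ — violates constraint 2: syllable 1 coda /sst/ has 3 consonants (> 2) → phonotactically illegal
/petsv/ — violates constraint 2: syllable 1 coda /tsv/ has 3 consonants (> 2) → phonotactically illegal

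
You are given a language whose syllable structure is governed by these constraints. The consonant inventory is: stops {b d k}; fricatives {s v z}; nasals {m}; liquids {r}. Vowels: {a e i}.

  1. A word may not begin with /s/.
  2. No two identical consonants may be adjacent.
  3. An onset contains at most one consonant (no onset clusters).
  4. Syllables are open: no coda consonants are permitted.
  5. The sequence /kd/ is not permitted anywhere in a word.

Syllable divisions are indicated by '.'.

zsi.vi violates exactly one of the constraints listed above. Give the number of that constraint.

3

zsi.vi: syllable 1 onset /zs/ has 2 consonants (> 1).
This is a violation of constraint 3: "An onset contains at most one consonant (no onset clusters)."
The remaining constraints (1, 2, 4, 5) are satisfied.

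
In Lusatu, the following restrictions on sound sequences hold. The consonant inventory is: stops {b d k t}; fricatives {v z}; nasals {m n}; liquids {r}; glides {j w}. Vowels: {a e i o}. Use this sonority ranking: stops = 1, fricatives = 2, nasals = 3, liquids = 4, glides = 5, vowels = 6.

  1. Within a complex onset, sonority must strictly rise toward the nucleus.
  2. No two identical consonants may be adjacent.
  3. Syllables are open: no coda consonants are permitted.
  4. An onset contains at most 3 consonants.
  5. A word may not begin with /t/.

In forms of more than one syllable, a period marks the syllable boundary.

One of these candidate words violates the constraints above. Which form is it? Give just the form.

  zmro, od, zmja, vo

od

zmro — σ1 onset /zmr/ (2→3→4 rises), coda /∅/ ok → well-formed
od — violates constraint 3: syllable 1 coda /d/ has 1 consonant (> 0) → ill-formed
zmja — σ1 onset /zmj/ (2→3→5 rises), coda /∅/ ok → well-formed
vo — σ1 onset /v/, coda /∅/ ok → well-formed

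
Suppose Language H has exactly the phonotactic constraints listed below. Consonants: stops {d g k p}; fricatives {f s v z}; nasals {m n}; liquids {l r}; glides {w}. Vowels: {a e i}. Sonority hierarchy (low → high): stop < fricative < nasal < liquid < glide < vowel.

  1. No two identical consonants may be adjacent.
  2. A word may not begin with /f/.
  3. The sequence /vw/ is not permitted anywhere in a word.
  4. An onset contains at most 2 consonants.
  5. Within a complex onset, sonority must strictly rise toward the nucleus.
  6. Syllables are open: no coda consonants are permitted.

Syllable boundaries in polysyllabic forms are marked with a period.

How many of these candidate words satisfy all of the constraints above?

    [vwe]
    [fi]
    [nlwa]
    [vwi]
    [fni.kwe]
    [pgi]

[vwe] — violates constraint 3: contains banned sequence /vw/ → phonotactically illegal
[fi] — violates constraint 2: word begins with /f/ → phonotactically illegal
[nlwa] — violates constraint 4: syllable 1 onset /nlw/ has 3 consonants (> 2) → phonotactically illegal
[vwi] — violates constraint 3: contains banned sequence /vw/ → phonotactically illegal
[fni.kwe] — violates constraint 2: word begins with /f/ → phonotactically illegal
[pgi] — violates constraint 5: syllable 1 onset /pg/: /p/ (stop, 1) → /g/ (stop, 1) does not rise → phonotactically illegal
No form is phonotactically legal → 0.

0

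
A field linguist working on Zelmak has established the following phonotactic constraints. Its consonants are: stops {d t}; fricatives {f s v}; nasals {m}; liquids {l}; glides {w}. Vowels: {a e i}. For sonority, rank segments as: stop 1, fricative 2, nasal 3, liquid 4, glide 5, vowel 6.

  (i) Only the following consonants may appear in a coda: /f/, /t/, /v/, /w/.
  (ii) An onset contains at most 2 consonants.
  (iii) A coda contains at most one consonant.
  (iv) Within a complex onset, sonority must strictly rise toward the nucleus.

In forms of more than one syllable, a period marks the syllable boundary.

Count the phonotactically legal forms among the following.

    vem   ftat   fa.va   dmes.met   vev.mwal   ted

1

vem — violates constraint (i): syllable 1 coda contains /m/, which is not a licensed coda consonant → phonotactically illegal
ftat — violates constraint (iv): syllable 1 onset /ft/: /f/ (fricative, 2) → /t/ (stop, 1) does not rise → phonotactically illegal
fa.va — σ1 onset /f/, coda /∅/ ok; σ2 onset /v/, coda /∅/ ok → phonotactically legal
dmes.met — violates constraint (i): syllable 1 coda contains /s/, which is not a licensed coda consonant → phonotactically illegal
vev.mwal — violates constraint (i): syllable 2 coda contains /l/, which is not a licensed coda consonant → phonotactically illegal
ted — violates constraint (i): syllable 1 coda contains /d/, which is not a licensed coda consonant → phonotactically illegal
Phonotactically legal: fa.va → 1.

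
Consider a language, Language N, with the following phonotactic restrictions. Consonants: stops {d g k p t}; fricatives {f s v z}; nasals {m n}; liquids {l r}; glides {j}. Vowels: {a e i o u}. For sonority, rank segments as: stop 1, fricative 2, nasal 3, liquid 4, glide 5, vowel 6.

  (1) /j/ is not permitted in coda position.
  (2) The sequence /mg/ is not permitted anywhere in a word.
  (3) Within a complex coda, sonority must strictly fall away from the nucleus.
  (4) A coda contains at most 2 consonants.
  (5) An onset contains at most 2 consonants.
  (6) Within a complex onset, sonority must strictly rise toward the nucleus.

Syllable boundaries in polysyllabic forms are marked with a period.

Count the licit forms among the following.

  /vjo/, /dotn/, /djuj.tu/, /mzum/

/vjo/ — σ1 onset /vj/ (2→5 rises), coda /∅/ ok → licit
/dotn/ — violates constraint 3: syllable 1 coda /tn/: /t/ (stop, 1) → /n/ (nasal, 3) does not fall → illicit
/djuj.tu/ — violates constraint 1: syllable 1 coda contains /j/ → illicit
/mzum/ — violates constraint 6: syllable 1 onset /mz/: /m/ (nasal, 3) → /z/ (fricative, 2) does not rise → illicit
Licit: /vjo/ → 1.

1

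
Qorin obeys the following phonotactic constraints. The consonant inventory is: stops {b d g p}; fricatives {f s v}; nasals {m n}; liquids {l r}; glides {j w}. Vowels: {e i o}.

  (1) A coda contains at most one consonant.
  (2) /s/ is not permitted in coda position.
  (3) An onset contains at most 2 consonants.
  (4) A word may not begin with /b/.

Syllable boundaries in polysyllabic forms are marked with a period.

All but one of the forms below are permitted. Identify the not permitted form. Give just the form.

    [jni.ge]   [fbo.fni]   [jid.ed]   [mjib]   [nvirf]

[nvirf]

[jni.ge] — σ1 onset /jn/ (2C), coda /∅/ ok; σ2 onset /g/, coda /∅/ ok → permitted
[fbo.fni] — σ1 onset /fb/ (2C), coda /∅/ ok; σ2 onset /fn/ (2C), coda /∅/ ok → permitted
[jid.ed] — σ1 onset /j/, coda /d/ ok; σ2 onset /∅/, coda /d/ ok → permitted
[mjib] — σ1 onset /mj/ (2C), coda /b/ ok → permitted
[nvirf] — violates constraint 1: syllable 1 coda /rf/ has 2 consonants (> 1) → not permitted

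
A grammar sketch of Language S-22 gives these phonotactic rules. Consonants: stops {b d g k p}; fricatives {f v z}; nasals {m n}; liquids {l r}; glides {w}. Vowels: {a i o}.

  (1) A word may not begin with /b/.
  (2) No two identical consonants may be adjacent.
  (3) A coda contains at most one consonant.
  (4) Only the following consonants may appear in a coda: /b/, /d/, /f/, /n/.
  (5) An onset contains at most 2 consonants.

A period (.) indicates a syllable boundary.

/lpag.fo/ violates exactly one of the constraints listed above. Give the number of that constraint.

/lpag.fo/: syllable 1 coda contains /g/, which is not a licensed coda consonant.
This is a violation of constraint 4: "Only the following consonants may appear in a coda: /b/, /d/, /f/, /n/."
The remaining constraints (1, 2, 3, 5) are satisfied.

4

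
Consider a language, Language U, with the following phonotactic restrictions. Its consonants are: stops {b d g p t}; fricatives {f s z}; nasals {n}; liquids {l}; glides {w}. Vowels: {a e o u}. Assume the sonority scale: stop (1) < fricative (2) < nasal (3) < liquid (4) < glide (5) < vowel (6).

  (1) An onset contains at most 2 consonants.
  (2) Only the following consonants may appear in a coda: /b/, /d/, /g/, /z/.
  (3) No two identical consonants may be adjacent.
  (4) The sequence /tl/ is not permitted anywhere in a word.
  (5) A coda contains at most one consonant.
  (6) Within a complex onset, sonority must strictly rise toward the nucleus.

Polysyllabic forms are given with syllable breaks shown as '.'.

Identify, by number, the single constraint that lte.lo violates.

lte.lo: syllable 1 onset /lt/: /l/ (liquid, 4) → /t/ (stop, 1) does not rise.
This is a violation of constraint 6: "Within a complex onset, sonority must strictly rise toward the nucleus."
The remaining constraints (1, 2, 3, 4, 5) are satisfied.

6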